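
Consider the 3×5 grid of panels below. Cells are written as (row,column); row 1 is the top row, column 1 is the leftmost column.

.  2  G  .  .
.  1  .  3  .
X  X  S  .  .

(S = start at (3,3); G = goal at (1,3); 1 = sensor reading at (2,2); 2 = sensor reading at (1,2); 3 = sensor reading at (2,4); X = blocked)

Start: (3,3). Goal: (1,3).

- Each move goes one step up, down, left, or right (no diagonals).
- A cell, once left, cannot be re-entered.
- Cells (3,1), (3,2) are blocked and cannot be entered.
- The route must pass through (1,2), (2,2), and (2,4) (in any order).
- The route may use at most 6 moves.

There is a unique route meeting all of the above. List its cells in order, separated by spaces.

The budget equals the shortest possible length, so every move has to be on a shortest route through the required cells.
Route from (3,3): right 1 to (3,4), up 1 to (2,4), left 2 to (2,2), up 1 to (1,2), right 1 to (1,3) — 6 moves in all.
Check: all required cells visited; 6 ≤ 6 moves.

(3,3) (3,4) (2,4) (2,3) (2,2) (1,2) (1,3)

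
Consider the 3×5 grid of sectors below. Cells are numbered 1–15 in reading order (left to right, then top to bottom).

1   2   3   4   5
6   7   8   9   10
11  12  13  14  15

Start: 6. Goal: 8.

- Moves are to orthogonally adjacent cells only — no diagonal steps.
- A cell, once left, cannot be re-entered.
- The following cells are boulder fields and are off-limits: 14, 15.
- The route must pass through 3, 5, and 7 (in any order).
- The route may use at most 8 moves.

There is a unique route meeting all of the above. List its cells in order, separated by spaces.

6 7 2 3 4 5 10 9 8

Any route must reach 3, 5, and 7 and still end at 8 within 8 moves, so the order of the required stops is forced.
Route from 6: right 1 to 7, up 1 to 2, right 3 to 5, down 1 to 10, left 2 to 8 — 8 moves in all.
Check: all required cells visited; 8 ≤ 8 moves.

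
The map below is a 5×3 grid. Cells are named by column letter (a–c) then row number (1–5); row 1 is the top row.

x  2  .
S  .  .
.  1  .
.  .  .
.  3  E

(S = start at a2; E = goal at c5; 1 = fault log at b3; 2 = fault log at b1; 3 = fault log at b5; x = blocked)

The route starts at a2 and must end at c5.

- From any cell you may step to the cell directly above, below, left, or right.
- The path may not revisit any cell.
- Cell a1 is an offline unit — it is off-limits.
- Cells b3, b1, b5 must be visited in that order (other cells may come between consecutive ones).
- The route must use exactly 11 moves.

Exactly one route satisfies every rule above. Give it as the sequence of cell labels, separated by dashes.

The waypoints must appear in the order b3, b1, b5, with no cell reused.
Route from a2: down to a3, right to b3, 2× up (reaching b1), right to c1, 3× down (reaching c4), left to b4, down to b5, right to c5 — 11 moves in all.
Check: order respected (1 at step 2, 2 at step 4, 3 at step 10); 11 moves as required.

a2 - a3 - b3 - b2 - b1 - c1 - c2 - c3 - c4 - b4 - b5 - c5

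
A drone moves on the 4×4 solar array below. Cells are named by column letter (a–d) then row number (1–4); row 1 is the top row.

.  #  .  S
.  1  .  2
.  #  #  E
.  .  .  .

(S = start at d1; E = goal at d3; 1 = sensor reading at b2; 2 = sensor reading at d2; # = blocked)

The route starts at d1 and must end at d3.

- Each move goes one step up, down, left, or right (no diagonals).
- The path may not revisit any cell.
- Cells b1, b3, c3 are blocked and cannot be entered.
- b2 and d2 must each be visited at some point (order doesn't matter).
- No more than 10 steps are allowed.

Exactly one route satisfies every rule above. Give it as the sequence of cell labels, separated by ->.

The budget equals the shortest possible length, so every move has to be on a shortest route through the required cells.
Route from d1: down to d2, 3× left (reaching a2), 2× down (reaching a4), 3× right (reaching d4), up to d3 — 10 moves in all.
Check: all required cells visited; 10 ≤ 10 moves.

d1 -> d2 -> c2 -> b2 -> a2 -> a3 -> a4 -> b4 -> c4 -> d4 -> d3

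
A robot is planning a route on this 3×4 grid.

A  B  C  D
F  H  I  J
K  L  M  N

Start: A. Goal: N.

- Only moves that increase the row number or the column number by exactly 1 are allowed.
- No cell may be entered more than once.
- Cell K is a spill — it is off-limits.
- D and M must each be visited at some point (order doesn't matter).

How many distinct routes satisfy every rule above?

A right/down-only route from A to N makes exactly 2 down-moves and 3 right-moves in some order.
With no other constraints that would be C(5,2) = 10 routes.
M is below but to the left of D: going D → M would need a leftward move and M → D an upward move, so no right/down-only route can visit both required cells.
No route satisfies every constraint, so the count is 0.

0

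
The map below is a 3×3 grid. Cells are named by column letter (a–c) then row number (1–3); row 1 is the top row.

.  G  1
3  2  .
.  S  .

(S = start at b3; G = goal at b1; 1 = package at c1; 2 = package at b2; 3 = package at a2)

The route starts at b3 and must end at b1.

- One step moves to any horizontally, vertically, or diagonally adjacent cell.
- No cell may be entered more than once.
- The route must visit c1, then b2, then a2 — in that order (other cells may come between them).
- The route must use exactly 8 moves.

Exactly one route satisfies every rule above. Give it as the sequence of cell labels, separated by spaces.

The waypoints must appear in the order c1, b2, a2, with no cell reused.
Route from b3: right 1 to c3, up 2 to c1, down-left 2 to a3, up 2 to a1, right 1 to b1 — 8 moves in all.
Check: order respected (1 at step 3, 2 at step 4, 3 at step 6); 8 moves as required.

b3 c3 c2 c1 b2 a3 a2 a1 b1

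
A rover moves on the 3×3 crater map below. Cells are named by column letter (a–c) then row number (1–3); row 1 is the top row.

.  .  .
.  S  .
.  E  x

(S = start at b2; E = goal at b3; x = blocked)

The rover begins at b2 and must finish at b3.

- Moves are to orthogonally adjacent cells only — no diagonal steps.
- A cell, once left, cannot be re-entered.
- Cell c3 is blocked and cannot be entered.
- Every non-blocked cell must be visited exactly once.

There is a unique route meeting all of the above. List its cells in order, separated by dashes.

b2 - c2 - c1 - b1 - a1 - a2 - a3 - b3

Need to visit all 8 open cells exactly once, starting at b2 and ending at b3.
Cell a3 has only two open neighbours (a2 and b3), so the path must pass straight through it: one of those is the cell it's entered from and the other is where it exits.
Route from b2: right to c2, up to c1, 2× left (reaching a1), 2× down (reaching a3), right to b3 — 7 moves in all.
Check: all 8 open cells covered.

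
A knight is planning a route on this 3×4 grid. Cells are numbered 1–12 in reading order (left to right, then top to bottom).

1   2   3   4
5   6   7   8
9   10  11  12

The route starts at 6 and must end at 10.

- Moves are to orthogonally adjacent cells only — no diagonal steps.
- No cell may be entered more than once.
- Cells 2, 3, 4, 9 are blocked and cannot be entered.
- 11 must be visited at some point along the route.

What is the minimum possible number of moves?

3

Any route passes through 11 somewhere between 6 and 10. Summing Manhattan distances along the two legs (6 → 11 → 10) gives a lower bound of 2 + 1 = 3 moves.
A route of 3 moves achieves this: 6 → 7 → 11 → 10.
Since 3 matches the lower bound, it is optimal.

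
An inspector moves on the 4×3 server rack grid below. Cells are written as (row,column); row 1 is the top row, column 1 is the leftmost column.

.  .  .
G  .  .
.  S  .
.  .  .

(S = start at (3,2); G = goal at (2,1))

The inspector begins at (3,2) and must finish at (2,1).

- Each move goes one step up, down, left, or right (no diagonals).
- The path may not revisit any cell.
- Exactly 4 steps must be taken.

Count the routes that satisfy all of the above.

3

Need simple routes of exactly 4 moves from (3,2) to (2,1) (Manhattan distance 2, so 1 moves are spent on a detour and 1 undoing it).
Enumerating: (3,2) (2,2) (1,2) (1,1) (2,1) | (3,2) (4,2) (4,1) (3,1) (2,1) | (3,2) (3,3) (2,3) (2,2) (2,1).
That gives 3 routes.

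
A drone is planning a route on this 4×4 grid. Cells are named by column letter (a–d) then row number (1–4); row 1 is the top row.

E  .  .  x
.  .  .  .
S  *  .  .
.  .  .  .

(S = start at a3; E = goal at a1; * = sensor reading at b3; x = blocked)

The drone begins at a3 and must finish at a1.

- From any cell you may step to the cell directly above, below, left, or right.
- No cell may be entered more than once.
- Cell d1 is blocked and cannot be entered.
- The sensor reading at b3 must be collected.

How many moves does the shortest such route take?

Any route passes through b3 somewhere between a3 and a1. Summing Manhattan distances along the two legs (a3 → b3 → a1) gives a lower bound of 1 + 3 = 4 moves.
A route of 4 moves achieves this: a3 → b3 → b2 → b1 → a1.
Since 4 matches the lower bound, it is optimal.

4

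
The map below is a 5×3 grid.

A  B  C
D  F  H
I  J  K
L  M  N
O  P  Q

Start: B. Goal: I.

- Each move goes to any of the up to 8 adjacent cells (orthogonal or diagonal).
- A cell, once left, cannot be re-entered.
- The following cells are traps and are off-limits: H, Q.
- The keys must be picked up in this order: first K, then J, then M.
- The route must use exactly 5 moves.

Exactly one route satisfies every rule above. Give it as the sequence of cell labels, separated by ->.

B -> F -> K -> J -> M -> I

The waypoints must appear in the order K, J, M, with no cell reused.
Route from B: down to F, down-right to K, left to J, down to M, up-left to I — 5 moves in all.
Check: order respected (K at step 2, J at step 3, M at step 4); 5 moves as required.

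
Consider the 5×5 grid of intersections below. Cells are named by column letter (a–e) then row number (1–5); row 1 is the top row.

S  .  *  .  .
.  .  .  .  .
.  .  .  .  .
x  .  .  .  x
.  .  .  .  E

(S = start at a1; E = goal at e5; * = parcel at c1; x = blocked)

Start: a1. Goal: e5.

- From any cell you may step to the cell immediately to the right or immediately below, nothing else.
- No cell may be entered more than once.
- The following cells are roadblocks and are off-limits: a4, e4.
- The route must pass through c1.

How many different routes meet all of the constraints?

A right/down-only route from a1 to e5 makes exactly 4 down-moves and 4 right-moves in some order.
With no other constraints that would be C(8,4) = 70 routes.
Split at c1 and multiply the segment counts (each segment already excludes blocked cells): a1→c1: 1; c1→e5: 5; product = 5.
That gives 5 routes.

5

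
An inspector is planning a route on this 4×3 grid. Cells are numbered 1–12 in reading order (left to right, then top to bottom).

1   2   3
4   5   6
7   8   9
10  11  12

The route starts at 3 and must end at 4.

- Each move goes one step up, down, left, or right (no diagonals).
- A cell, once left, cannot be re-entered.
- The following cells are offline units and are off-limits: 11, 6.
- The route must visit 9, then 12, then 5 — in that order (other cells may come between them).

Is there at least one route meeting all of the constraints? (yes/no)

no

12 must be visited but has only one open neighbour (9), and it is neither the start nor the goal — the route would have to enter and leave through 9, re-entering it.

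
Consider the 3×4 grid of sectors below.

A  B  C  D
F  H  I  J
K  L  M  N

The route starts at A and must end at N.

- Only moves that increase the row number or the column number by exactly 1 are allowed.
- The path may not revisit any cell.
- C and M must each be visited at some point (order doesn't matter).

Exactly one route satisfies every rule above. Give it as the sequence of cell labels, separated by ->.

A -> B -> C -> I -> M -> N

Moves only go right or down, so the column and row indices never decrease.
Route from A: right 2 to C, down 2 to M, right 1 to N — 5 moves in all.
Check: all required cells visited.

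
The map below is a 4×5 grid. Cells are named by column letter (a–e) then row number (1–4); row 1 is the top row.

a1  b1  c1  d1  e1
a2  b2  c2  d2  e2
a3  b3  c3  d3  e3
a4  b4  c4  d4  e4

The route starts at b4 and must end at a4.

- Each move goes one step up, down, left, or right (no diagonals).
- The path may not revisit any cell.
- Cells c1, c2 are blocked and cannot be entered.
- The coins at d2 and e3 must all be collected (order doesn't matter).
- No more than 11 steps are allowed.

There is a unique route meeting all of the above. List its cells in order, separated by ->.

The budget equals the shortest possible length, so every move has to be on a shortest route through the required cells.
Route from b4: right 3 to e4, up 2 to e2, left 1 to d2, down 1 to d3, left 3 to a3, down 1 to a4 — 11 moves in all.
Check: all required cells visited; 11 ≤ 11 moves.

b4 -> c4 -> d4 -> e4 -> e3 -> e2 -> d2 -> d3 -> c3 -> b3 -> a3 -> a4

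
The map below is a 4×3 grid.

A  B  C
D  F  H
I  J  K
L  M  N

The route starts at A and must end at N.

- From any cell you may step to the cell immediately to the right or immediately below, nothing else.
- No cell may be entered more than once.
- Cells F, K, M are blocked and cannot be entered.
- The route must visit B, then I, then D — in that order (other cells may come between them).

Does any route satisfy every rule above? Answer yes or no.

I lies to the left of B, so going from B to I would need a leftward move — but moves only go right/down, so B cannot be visited before I.

no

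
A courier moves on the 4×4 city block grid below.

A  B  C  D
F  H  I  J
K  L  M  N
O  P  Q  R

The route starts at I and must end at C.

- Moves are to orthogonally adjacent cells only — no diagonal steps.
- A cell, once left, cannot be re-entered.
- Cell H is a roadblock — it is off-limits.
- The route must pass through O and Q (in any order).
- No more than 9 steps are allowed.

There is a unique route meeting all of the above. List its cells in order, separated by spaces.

The 9-move cap with required stops at O, Q leaves no slack for detours.
Route from I: down 2 to Q, left 2 to O, up 3 to A, right 2 to C — 9 moves in all.
Check: all required cells visited; 9 ≤ 9 moves.

I M Q P O K F A B C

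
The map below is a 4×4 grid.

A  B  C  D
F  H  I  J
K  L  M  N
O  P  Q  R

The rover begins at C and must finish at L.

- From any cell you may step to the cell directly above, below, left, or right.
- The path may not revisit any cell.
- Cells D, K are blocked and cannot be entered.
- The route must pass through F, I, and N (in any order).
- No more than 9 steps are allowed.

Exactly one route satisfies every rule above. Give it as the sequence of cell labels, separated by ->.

Any route must reach F, I, and N and still end at L within 9 moves, so the order of the required stops is forced.
Route from C: left 2 to A, down 1 to F, right 3 to J, down 1 to N, left 2 to L — 9 moves in all.
Check: all required cells visited; 9 ≤ 9 moves.

C -> B -> A -> F -> H -> I -> J -> N -> M -> L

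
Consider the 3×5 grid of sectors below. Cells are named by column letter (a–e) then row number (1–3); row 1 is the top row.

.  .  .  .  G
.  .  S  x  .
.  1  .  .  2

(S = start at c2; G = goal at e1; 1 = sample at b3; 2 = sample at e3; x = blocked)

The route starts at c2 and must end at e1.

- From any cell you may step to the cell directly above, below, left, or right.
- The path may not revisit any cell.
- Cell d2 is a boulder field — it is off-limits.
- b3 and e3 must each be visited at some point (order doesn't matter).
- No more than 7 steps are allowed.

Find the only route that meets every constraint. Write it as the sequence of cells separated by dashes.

c2 - b2 - b3 - c3 - d3 - e3 - e2 - e1

The budget equals the shortest possible length, so every move has to be on a shortest route through the required cells.
Route from c2: left 1 to b2, down 1 to b3, right 3 to e3, up 2 to e1 — 7 moves in all.
Check: all required cells visited; 7 ≤ 7 moves.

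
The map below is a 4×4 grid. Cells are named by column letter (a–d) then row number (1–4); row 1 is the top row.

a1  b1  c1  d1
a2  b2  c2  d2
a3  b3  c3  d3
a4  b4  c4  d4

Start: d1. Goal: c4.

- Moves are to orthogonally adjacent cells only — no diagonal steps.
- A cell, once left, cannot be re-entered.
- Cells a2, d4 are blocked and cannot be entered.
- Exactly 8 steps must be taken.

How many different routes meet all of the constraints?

Need simple routes of exactly 8 moves from d1 to c4 (Manhattan distance 4, so 2 moves are spent on a detour and 2 undoing it).
Branch systematically from the start, pruning whenever the remaining move budget drops below the Manhattan distance to c4 or differs from it in parity. Grouping the completions by first move — via d2: 6; via c1: 6 — and summing: 6 + 6 = 12.
That gives 12 routes.

12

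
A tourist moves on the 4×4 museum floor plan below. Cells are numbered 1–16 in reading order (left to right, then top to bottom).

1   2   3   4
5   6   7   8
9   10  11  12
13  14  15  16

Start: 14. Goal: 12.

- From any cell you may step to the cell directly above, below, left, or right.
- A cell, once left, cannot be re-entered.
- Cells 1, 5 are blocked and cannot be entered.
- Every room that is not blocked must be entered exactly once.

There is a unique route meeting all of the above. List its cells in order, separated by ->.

14 -> 13 -> 9 -> 10 -> 6 -> 2 -> 3 -> 4 -> 8 -> 7 -> 11 -> 15 -> 16 -> 12

Need to visit all 14 open cells exactly once, starting at 14 and ending at 12.
Cell 4 has only two open neighbours (8 and 3), so the path must pass straight through it: one of those is the cell it's entered from and the other is where it exits.
Route from 14: left 1 to 13, up 1 to 9, right 1 to 10, up 2 to 2, right 2 to 4, down 1 to 8, left 1 to 7, down 2 to 15, right 1 to 16, up 1 to 12 — 13 moves in all.
Check: all 14 open cells covered.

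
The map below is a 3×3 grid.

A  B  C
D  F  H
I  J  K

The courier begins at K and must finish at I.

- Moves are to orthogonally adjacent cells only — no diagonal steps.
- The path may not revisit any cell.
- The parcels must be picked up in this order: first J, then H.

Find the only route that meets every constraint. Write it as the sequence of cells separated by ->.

K -> J -> F -> H -> C -> B -> A -> D -> I

The waypoints must appear in the order J, H, with no cell reused.
Route from K: left to J, up to F, right to H, up to C, 2× left (reaching A), 2× down (reaching I) — 8 moves in all.
Check: order respected (J at step 1, H at step 3).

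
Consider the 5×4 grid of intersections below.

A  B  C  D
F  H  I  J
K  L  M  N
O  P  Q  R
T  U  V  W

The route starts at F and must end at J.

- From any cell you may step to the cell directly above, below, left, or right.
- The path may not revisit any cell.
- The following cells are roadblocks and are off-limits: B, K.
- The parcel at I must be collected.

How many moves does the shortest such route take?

Any route passes through I somewhere between F and J. Summing Manhattan distances along the two legs (F → I → J) gives a lower bound of 2 + 1 = 3 moves.
A route of 3 moves achieves this: F → H → I → J.
Since 3 matches the lower bound, it is optimal.

3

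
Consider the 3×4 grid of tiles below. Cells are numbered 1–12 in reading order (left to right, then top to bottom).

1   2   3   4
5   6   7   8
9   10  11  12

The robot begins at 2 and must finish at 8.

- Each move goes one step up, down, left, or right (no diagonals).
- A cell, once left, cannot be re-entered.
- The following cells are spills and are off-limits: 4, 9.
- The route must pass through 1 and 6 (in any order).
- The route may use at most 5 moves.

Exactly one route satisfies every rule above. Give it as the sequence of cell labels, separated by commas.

The budget equals the shortest possible length, so every move has to be on a shortest route through the required cells.
Route from 2: left 1 to 1, down 1 to 5, right 3 to 8 — 5 moves in all.
Check: all required cells visited; 5 ≤ 5 moves.

2, 1, 5, 6, 7, 8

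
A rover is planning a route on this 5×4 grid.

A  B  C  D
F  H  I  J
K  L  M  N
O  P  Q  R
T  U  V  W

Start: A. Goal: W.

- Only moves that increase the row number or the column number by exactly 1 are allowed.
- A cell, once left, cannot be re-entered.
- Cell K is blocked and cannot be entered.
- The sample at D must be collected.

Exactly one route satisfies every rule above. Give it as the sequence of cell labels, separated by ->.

A -> B -> C -> D -> J -> N -> R -> W

Moves only go right or down, so the column and row indices never decrease.
Route from A: right 3 to D, down 4 to W — 7 moves in all.
Check: all required cells visited.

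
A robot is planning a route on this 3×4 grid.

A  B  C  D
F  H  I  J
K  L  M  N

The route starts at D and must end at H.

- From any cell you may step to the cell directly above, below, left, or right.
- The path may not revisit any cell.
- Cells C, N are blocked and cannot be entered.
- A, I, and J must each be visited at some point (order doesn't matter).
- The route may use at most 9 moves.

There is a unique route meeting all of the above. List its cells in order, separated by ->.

D -> J -> I -> M -> L -> K -> F -> A -> B -> H

The budget equals the shortest possible length, so every move has to be on a shortest route through the required cells.
Route from D: down 1 to J, left 1 to I, down 1 to M, left 2 to K, up 2 to A, right 1 to B, down 1 to H — 9 moves in all.
Check: all required cells visited; 9 ≤ 9 moves.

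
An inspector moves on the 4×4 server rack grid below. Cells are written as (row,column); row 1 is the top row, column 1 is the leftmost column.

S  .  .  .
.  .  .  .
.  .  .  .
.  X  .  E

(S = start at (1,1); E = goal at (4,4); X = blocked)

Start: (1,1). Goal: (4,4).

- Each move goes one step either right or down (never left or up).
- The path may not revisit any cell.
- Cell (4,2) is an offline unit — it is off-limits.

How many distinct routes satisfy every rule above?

16

A right/down-only route from (1,1) to (4,4) makes exactly 3 down-moves and 3 right-moves in some order.
With no other constraints that would be C(6,3) = 20 routes.
Subtract routes through each blocked cell (inclusion–exclusion for overlaps): − through (4,2): 4 → 16.
That gives 16 routes.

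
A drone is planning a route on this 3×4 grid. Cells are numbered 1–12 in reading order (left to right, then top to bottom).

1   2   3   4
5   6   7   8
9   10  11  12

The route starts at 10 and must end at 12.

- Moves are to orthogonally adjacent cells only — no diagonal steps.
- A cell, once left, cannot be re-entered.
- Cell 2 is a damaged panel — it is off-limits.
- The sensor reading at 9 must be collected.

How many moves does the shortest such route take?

6

Any route passes through 9 somewhere between 10 and 12. Summing Manhattan distances along the two legs (10 → 9 → 12) gives a lower bound of 1 + 3 = 4 moves.
The shortest route satisfying every rule uses 6 moves: 10 → 9 → 5 → 6 → 7 → 11 → 12.
The no-revisit rule (legs can't share cells) pushes the minimum above the 4-move bound; an exhaustive check rules out every length from 4 to 5, leaving 6 as the minimum.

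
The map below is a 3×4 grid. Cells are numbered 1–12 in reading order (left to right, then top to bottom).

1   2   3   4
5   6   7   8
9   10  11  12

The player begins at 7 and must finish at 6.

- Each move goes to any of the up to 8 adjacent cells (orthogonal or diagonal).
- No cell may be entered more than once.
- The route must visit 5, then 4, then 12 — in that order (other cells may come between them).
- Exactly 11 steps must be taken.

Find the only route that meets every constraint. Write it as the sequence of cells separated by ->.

The waypoints must appear in the order 5, 4, 12, with no cell reused.
Route from 7: down-left 1 to 10, left 1 to 9, up 2 to 1, right 3 to 4, down 2 to 12, left 1 to 11, up-left 1 to 6 — 11 moves in all.
Check: order respected (5 at step 3, 4 at step 7, 12 at step 9); 11 moves as required.

7 -> 10 -> 9 -> 5 -> 1 -> 2 -> 3 -> 4 -> 8 -> 12 -> 11 -> 6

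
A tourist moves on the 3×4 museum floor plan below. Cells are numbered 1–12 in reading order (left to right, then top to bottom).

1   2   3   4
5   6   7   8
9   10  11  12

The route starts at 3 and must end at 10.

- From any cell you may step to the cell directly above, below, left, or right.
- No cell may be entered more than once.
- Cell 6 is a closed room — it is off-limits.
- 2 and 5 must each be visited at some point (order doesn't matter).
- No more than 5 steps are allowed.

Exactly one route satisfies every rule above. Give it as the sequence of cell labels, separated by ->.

3 -> 2 -> 1 -> 5 -> 9 -> 10

The budget equals the shortest possible length, so every move has to be on a shortest route through the required cells.
Route from 3: left 2 to 1, down 2 to 9, right 1 to 10 — 5 moves in all.
Check: all required cells visited; 5 ≤ 5 moves.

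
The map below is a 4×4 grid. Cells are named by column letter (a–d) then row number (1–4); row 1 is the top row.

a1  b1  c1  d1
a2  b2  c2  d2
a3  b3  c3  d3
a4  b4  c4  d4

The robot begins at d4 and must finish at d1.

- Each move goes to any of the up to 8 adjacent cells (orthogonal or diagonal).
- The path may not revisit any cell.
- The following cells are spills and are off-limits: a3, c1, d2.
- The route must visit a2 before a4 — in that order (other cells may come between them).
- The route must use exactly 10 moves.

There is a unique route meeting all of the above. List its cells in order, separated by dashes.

The waypoints must appear in the order a2, a4, with no cell reused.
Route from d4: 2× up-left (reaching b2), left to a2, down-right to b3, down-left to a4, 2× right (reaching c4), up-right to d3, up-left to c2, up-right to d1 — 10 moves in all.
Check: order respected (a2 at step 3, a4 at step 5); 10 moves as required.

d4 - c3 - b2 - a2 - b3 - a4 - b4 - c4 - d3 - c2 - d1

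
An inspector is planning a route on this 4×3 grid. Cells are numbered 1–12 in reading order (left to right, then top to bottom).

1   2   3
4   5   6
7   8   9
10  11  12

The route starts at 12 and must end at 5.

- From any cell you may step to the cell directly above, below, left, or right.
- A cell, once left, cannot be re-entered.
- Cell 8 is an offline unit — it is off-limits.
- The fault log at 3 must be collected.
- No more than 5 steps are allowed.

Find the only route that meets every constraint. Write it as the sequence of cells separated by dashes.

The 5-move cap with required stops at 3 leaves no slack for detours.
Route from 12: 3× up (reaching 3), left to 2, down to 5 — 5 moves in all.
Check: all required cells visited; 5 ≤ 5 moves.

12 - 9 - 6 - 3 - 2 - 5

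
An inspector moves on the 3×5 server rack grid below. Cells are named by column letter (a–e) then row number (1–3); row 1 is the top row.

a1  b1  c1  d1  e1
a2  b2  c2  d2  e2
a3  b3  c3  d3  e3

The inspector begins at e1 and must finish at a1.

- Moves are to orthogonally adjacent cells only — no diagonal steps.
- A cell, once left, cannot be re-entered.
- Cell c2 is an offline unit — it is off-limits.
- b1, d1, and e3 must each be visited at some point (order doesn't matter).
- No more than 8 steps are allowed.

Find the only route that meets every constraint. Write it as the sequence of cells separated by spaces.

The 8-move cap with required stops at b1, d1, e3 leaves no slack for detours.
Route from e1: 2× down (reaching e3), left to d3, 2× up (reaching d1), 3× left (reaching a1) — 8 moves in all.
Check: all required cells visited; 8 ≤ 8 moves.

e1 e2 e3 d3 d2 d1 c1 b1 a1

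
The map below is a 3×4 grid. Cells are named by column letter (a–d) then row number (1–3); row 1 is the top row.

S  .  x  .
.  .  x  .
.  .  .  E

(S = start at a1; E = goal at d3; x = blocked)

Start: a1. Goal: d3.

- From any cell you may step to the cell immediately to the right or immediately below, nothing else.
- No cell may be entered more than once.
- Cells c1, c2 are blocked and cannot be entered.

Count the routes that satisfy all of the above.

3

A right/down-only route from a1 to d3 makes exactly 2 down-moves and 3 right-moves in some order.
With no other constraints that would be C(5,2) = 10 routes.
Subtract routes through each blocked cell (inclusion–exclusion for overlaps): − through c1: 3 − through c2: 6 + through c1&c2: 2 → 3.
That gives 3 routes.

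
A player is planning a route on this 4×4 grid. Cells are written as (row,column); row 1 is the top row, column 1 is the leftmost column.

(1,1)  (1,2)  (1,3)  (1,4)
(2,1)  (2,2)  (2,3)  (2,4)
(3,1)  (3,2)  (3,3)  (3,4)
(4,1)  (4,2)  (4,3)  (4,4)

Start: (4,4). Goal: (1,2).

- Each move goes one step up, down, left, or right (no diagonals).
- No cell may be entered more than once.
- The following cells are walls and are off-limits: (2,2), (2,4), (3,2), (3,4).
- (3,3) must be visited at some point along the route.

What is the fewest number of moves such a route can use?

Any route passes through (3,3) somewhere between (4,4) and (1,2). Summing Manhattan distances along the two legs ((4,4) → (3,3) → (1,2)) gives a lower bound of 2 + 3 = 5 moves.
A route of 5 moves achieves this: (4,4) → (4,3) → (3,3) → (2,3) → (1,3) → (1,2).
Since 5 matches the lower bound, it is optimal.

5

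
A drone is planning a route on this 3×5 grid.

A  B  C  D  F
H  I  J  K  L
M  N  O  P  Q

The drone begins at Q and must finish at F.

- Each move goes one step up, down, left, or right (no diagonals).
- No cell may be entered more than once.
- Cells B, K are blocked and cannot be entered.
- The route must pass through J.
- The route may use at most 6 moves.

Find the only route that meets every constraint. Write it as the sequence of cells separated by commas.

Q, P, O, J, C, D, F

The budget equals the shortest possible length, so every move has to be on a shortest route through the required cells.
Route from Q: left 2 to O, up 2 to C, right 2 to F — 6 moves in all.
Check: all required cells visited; 6 ≤ 6 moves.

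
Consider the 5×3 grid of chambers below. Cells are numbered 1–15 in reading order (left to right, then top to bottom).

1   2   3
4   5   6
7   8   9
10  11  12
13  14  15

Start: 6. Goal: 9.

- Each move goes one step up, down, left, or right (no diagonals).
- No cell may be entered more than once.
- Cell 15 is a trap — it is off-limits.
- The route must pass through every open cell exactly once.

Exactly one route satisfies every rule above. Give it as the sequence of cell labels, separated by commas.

Need to visit all 14 open cells exactly once, starting at 6 and ending at 9.
Route from 6: up to 3, 2× left (reaching 1), down to 4, right to 5, down to 8, left to 7, 2× down (reaching 13), right to 14, up to 11, right to 12, up to 9 — 13 moves in all.
Check: all 14 open cells covered.

6, 3, 2, 1, 4, 5, 8, 7, 10, 13, 14, 11, 12, 9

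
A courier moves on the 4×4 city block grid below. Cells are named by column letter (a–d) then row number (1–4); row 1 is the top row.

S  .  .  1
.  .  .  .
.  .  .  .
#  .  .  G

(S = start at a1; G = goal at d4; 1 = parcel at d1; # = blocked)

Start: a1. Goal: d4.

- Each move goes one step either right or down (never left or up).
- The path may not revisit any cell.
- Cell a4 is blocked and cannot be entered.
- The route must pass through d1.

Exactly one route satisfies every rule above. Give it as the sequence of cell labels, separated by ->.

Moves only go right or down, so the column and row indices never decrease.
Route from a1: right 3 to d1, down 3 to d4 — 6 moves in all.
Check: all required cells visited.

a1 -> b1 -> c1 -> d1 -> d2 -> d3 -> d4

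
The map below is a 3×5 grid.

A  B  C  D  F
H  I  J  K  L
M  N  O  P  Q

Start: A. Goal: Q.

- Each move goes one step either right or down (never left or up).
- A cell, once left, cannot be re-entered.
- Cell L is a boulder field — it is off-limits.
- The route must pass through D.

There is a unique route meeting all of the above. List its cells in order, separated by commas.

Moves only go right or down, so the column and row indices never decrease.
Route from A: right 3 to D, down 2 to P, right 1 to Q — 6 moves in all.
Check: all required cells visited.

A, B, C, D, K, P, Q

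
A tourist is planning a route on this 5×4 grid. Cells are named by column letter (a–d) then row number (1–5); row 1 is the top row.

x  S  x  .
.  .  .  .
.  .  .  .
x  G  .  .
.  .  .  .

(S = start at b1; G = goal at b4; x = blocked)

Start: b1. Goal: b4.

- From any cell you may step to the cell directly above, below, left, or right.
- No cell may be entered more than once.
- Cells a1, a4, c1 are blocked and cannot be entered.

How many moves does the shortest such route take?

3

The Manhattan distance from b1 to b4 is |1−4| + |2−2| = 3, so at least 3 moves are needed.
A route of 3 moves achieves this: b1 → b2 → b3 → b4.
Since 3 matches the lower bound, it is optimal.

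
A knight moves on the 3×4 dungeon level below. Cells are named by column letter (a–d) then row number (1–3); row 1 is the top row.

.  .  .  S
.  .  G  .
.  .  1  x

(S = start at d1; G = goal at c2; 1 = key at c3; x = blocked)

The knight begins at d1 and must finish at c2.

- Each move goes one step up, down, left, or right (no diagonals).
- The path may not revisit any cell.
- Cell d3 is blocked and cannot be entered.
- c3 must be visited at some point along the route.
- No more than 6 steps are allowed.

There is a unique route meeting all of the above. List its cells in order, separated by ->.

d1 -> c1 -> b1 -> b2 -> b3 -> c3 -> c2

The budget equals the shortest possible length, so every move has to be on a shortest route through the required cells.
Route from d1: left 2 to b1, down 2 to b3, right 1 to c3, up 1 to c2 — 6 moves in all.
Check: all required cells visited; 6 ≤ 6 moves.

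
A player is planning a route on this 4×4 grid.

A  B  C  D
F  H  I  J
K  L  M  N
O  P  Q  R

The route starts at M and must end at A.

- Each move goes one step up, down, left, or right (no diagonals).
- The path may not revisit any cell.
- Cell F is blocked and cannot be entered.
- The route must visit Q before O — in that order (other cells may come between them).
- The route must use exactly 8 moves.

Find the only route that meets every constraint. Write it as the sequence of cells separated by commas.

The waypoints must appear in the order Q, O, with no cell reused.
Route from M: down 1 to Q, left 2 to O, up 1 to K, right 1 to L, up 2 to B, left 1 to A — 8 moves in all.
Check: order respected (Q at step 1, O at step 3); 8 moves as required.

M, Q, P, O, K, L, H, B, A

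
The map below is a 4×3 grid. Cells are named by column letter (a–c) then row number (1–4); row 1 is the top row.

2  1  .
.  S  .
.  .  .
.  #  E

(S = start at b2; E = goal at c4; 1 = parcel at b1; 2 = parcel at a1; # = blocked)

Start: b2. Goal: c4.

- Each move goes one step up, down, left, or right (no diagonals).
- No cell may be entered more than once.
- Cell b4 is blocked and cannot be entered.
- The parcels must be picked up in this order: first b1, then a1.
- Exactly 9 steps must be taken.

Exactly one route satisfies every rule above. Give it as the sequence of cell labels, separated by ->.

The waypoints must appear in the order b1, a1, with no cell reused.
Route from b2: right to c2, up to c1, 2× left (reaching a1), 2× down (reaching a3), 2× right (reaching c3), down to c4 — 9 moves in all.
Check: order respected (1 at step 3, 2 at step 4); 9 moves as required.

b2 -> c2 -> c1 -> b1 -> a1 -> a2 -> a3 -> b3 -> c3 -> c4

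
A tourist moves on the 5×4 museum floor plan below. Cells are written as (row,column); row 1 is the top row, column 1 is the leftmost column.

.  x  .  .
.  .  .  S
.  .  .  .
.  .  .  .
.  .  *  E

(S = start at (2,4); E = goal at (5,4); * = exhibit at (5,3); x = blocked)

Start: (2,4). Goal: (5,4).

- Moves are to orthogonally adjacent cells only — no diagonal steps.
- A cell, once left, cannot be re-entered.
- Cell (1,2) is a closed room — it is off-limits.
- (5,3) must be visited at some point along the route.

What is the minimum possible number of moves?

5

Any route passes through (5,3) somewhere between (2,4) and (5,4). Summing Manhattan distances along the two legs ((2,4) → (5,3) → (5,4)) gives a lower bound of 4 + 1 = 5 moves.
A route of 5 moves achieves this: (2,4) → (3,4) → (4,4) → (4,3) → (5,3) → (5,4).
Since 5 matches the lower bound, it is optimal.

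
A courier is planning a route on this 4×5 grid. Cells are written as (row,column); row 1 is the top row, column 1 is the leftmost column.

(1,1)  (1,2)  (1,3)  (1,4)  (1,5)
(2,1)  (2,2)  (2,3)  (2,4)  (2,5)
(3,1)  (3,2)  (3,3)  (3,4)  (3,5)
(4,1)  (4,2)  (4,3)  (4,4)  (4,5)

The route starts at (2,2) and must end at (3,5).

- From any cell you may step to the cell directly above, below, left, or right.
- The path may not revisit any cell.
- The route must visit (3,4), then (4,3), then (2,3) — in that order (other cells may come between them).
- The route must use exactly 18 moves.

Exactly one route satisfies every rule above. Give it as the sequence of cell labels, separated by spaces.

(2,2) (3,2) (3,3) (3,4) (4,4) (4,3) (4,2) (4,1) (3,1) (2,1) (1,1) (1,2) (1,3) (2,3) (2,4) (1,4) (1,5) (2,5) (3,5)

The waypoints must appear in the order (3,4), (4,3), (2,3), with no cell reused.
Route from (2,2): down to (3,2), 2× right (reaching (3,4)), down to (4,4), 3× left (reaching (4,1)), 3× up (reaching (1,1)), 2× right (reaching (1,3)), down to (2,3), right to (2,4), up to (1,4), right to (1,5), 2× down (reaching (3,5)) — 18 moves in all.
Check: order respected ((3,4) at step 3, (4,3) at step 5, (2,3) at step 13); 18 moves as required.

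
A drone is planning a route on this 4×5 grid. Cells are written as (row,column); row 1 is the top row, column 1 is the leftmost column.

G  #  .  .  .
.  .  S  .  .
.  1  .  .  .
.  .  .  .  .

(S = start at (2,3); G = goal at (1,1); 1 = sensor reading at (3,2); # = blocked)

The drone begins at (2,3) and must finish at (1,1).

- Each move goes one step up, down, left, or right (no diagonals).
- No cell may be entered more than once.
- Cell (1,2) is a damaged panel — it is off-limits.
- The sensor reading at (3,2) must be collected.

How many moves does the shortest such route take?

Any route passes through (3,2) somewhere between (2,3) and (1,1). Summing Manhattan distances along the two legs ((2,3) → (3,2) → (1,1)) gives a lower bound of 2 + 3 = 5 moves.
A route of 5 moves achieves this: (2,3) → (3,3) → (3,2) → (2,2) → (2,1) → (1,1).
Since 5 matches the lower bound, it is optimal.

5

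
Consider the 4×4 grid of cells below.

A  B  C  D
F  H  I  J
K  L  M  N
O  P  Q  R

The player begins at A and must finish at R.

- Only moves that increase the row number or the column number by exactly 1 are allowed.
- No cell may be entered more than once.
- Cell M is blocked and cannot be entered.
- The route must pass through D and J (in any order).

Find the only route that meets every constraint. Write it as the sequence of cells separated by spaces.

Moves only go right or down, so the column and row indices never decrease.
Route from A: right 3 to D, down 3 to R — 6 moves in all.
Check: all required cells visited.

A B C D J N R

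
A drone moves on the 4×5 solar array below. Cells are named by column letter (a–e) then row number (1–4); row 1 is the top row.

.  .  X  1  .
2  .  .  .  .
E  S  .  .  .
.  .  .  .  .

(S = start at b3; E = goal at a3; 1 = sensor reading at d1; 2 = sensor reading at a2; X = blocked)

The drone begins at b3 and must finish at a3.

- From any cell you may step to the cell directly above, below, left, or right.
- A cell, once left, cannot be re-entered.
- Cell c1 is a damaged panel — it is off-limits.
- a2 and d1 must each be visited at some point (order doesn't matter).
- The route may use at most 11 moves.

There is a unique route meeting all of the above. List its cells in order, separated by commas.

b3, c3, d3, e3, e2, e1, d1, d2, c2, b2, a2, a3

The budget equals the shortest possible length, so every move has to be on a shortest route through the required cells.
Route from b3: 3× right (reaching e3), 2× up (reaching e1), left to d1, down to d2, 3× left (reaching a2), down to a3 — 11 moves in all.
Check: all required cells visited; 11 ≤ 11 moves.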